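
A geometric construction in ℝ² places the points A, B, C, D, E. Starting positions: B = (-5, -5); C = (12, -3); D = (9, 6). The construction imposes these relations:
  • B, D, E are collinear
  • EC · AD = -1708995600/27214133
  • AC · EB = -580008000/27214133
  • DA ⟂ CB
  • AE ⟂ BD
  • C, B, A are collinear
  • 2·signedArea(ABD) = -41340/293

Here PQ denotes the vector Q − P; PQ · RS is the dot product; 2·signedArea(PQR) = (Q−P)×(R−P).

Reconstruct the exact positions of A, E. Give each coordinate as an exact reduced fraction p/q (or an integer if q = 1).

A = (2955/293, -945/293)
E = (481995/92881, 279195/92881)

1. A_x = 2955/293  [C, B, A are collinear ∩ DA ⟂ CB]
2. A_y = -945/293  [C, B, A are collinear ∩ DA ⟂ CB]
   → A = (2955/293, -945/293)
3. E_x = 481995/92881  [B, D, E are collinear ∩ AE ⟂ BD]
4. E_y = 279195/92881  [B, D, E are collinear ∩ AE ⟂ BD]
   → E = (481995/92881, 279195/92881)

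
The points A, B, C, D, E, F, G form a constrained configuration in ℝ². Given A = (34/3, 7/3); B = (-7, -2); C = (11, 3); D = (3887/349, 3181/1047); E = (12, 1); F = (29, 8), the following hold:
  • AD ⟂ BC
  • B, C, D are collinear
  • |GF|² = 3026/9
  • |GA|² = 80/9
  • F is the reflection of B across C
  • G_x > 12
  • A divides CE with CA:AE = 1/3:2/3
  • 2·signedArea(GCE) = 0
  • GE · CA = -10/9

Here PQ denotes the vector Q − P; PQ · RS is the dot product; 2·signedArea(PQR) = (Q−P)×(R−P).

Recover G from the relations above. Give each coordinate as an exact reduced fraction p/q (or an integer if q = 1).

1. G_x = 38/3  [2·signedArea(GCE) = 0 ∩ GE · CA = -10/9]
2. G_y = -1/3  [2·signedArea(GCE) = 0 ∩ GE · CA = -10/9]
   → G = (38/3, -1/3)

G = (38/3, -1/3)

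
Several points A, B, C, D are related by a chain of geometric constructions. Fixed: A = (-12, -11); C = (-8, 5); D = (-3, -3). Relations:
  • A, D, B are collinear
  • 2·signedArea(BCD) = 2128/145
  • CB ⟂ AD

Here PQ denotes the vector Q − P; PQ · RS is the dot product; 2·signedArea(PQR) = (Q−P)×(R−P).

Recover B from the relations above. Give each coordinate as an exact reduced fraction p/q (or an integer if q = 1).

1. B_x = -264/145  [A, D, B are collinear ∩ CB ⟂ AD]
2. B_y = -283/145  [A, D, B are collinear ∩ CB ⟂ AD]
   → B = (-264/145, -283/145)

B = (-264/145, -283/145)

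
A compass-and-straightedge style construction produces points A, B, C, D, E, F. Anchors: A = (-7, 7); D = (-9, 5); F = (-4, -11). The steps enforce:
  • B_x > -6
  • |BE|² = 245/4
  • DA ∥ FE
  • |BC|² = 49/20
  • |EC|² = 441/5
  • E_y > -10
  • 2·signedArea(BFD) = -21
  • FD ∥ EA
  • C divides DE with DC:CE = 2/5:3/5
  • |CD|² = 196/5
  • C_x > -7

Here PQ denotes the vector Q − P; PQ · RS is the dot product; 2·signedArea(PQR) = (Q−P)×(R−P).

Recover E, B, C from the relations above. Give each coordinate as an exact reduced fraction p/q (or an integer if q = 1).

1. E_x = -2  [FD ∥ EA ∩ DA ∥ FE]
2. E_y = -9  [FD ∥ EA ∩ DA ∥ FE]
   → E = (-2, -9)
3. C_x = -31/5  [C divides DE with DC:CE = 2/5:3/5]
4. C_y = -3/5  [C divides DE with DC:CE = 2/5:3/5]
   → C = (-31/5, -3/5)
5. B_x = -11/2  [line -16·x + -5·y + -98 = 0 ∩ |BC|² = 49/20]
6. B_y = -2  [line -16·x + -5·y + -98 = 0 ∩ |BC|² = 49/20]
   → B = (-11/2, -2)

B = (-11/2, -2)
C = (-31/5, -3/5)
E = (-2, -9)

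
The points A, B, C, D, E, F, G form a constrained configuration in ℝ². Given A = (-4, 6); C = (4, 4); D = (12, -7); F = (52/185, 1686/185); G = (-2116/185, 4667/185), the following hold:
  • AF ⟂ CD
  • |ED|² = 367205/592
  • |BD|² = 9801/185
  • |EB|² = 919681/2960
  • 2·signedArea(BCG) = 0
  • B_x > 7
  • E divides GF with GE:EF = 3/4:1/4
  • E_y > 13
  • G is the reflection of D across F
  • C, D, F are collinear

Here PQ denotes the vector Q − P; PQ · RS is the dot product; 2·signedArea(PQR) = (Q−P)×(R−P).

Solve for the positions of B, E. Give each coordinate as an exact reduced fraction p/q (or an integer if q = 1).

1. E_x = -98/37  [E divides GF with GE:EF = 3/4:1/4]
2. E_y = 1945/148  [E divides GF with GE:EF = 3/4:1/4]
   → E = (-98/37, 1945/148)
3. B_x = 1428/185  [line -3927/185·x + -2856/185·y + 27132/185 = 0 ∩ |EB|² = 919681/2960]
4. B_y = -206/185  [line -3927/185·x + -2856/185·y + 27132/185 = 0 ∩ |EB|² = 919681/2960]
   → B = (1428/185, -206/185)

B = (1428/185, -206/185)
E = (-98/37, 1945/148)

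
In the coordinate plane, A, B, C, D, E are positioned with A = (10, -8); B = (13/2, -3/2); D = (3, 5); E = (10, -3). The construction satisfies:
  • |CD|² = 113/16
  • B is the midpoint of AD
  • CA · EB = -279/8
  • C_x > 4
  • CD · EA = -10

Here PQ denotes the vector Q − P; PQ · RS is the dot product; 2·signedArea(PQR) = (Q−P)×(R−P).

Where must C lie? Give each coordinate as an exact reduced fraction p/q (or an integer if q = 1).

C = (19/4, 3)

1. C_x = 19/4  [CD · EA = -10 ∩ CA · EB = -279/8]
2. C_y = 3  [CD · EA = -10 ∩ CA · EB = -279/8]
   → C = (19/4, 3)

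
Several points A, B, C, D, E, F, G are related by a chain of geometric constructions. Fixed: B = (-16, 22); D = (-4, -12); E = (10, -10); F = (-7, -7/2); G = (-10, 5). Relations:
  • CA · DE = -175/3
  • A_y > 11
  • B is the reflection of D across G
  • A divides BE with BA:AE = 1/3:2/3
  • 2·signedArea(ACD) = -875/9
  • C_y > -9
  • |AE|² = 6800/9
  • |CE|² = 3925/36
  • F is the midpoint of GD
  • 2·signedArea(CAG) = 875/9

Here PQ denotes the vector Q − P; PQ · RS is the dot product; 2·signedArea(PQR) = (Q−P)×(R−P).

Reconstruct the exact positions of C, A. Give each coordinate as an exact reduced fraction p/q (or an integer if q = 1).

1. A_x = -22/3  [A divides BE with BA:AE = 1/3:2/3]
2. A_y = 34/3  [A divides BE with BA:AE = 1/3:2/3]
   → A = (-22/3, 34/3)
3. C_x = -1/3  [2·signedArea(CAG) = 875/9 ∩ 2·signedArea(ACD) = -875/9]
4. C_y = -17/2  [2·signedArea(CAG) = 875/9 ∩ 2·signedArea(ACD) = -875/9]
   → C = (-1/3, -17/2)

A = (-22/3, 34/3)
C = (-1/3, -17/2)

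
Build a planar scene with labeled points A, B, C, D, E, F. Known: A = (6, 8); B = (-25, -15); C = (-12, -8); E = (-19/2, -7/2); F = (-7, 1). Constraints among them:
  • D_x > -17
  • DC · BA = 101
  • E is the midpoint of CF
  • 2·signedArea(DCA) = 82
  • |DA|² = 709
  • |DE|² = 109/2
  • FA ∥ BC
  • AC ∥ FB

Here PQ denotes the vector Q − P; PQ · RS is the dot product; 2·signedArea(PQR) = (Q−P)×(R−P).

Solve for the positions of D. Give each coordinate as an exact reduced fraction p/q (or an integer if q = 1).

1. D_x = -16  [2·signedArea(DCA) = 82 ∩ DC · BA = 101]
2. D_y = -7  [2·signedArea(DCA) = 82 ∩ DC · BA = 101]
   → D = (-16, -7)

D = (-16, -7)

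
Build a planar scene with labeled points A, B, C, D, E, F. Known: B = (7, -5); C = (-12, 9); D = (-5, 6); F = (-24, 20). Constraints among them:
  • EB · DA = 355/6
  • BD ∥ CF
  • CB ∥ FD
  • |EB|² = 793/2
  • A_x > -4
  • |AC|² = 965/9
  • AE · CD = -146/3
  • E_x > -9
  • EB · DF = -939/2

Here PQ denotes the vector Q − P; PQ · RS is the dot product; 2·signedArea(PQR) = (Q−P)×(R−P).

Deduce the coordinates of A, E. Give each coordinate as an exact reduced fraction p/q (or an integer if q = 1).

A = (-10/3, 10/3)
E = (-17/2, 15/2)

1. E_x = -17/2  [line 19·x + -14·y + 533/2 = 0 ∩ |EB|² = 793/2]
2. E_y = 15/2  [line 19·x + -14·y + 533/2 = 0 ∩ |EB|² = 793/2]
   → E = (-17/2, 15/2)
3. A_x = -10/3  [AE · CD = -146/3 ∩ EB · DA = 355/6]
4. A_y = 10/3  [AE · CD = -146/3 ∩ EB · DA = 355/6]
   → A = (-10/3, 10/3)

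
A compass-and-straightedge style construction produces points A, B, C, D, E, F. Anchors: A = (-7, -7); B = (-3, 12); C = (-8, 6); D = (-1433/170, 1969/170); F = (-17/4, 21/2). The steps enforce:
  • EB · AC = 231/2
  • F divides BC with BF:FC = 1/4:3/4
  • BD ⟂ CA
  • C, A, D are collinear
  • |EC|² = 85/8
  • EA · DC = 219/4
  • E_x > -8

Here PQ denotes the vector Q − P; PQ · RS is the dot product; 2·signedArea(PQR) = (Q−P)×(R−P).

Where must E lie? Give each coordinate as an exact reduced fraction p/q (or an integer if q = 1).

E = (-31/4, 11/4)

1. E_x = -31/4  [line 1·x + -13·y + 87/2 = 0 ∩ |EC|² = 85/8]
2. E_y = 11/4  [line 1·x + -13·y + 87/2 = 0 ∩ |EC|² = 85/8]
   → E = (-31/4, 11/4)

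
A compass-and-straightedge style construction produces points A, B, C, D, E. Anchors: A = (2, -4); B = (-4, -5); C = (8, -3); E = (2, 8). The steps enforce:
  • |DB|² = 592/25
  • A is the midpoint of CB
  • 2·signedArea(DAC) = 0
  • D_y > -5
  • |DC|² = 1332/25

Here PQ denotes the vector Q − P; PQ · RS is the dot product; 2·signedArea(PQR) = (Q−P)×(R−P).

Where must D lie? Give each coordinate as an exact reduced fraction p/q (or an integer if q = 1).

D = (4/5, -21/5)

1. D_x = 4/5  [line -1·x + 6·y + 26 = 0 ∩ |DB|² = 592/25]
2. D_y = -21/5  [line -1·x + 6·y + 26 = 0 ∩ |DB|² = 592/25]
   → D = (4/5, -21/5)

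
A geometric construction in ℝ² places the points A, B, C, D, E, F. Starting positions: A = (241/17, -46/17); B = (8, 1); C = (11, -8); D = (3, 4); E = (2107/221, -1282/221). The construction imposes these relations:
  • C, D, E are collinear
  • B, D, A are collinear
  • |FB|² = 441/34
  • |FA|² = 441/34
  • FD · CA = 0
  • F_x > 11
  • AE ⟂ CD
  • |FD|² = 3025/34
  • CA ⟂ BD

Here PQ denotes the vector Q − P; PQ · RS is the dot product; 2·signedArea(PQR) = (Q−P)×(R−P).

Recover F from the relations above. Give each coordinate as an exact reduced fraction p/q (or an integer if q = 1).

1. F_x = 377/34  [line -54/17·x + -90/17·y + 522/17 = 0 ∩ |FD|² = 3025/34]
2. F_y = -29/34  [line -54/17·x + -90/17·y + 522/17 = 0 ∩ |FD|² = 3025/34]
   → F = (377/34, -29/34)

F = (377/34, -29/34)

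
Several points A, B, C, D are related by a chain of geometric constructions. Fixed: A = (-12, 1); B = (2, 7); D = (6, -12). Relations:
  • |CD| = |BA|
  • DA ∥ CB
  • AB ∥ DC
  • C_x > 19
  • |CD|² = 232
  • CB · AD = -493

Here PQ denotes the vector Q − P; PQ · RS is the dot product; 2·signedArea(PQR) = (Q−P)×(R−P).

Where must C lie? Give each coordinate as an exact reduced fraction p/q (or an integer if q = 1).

C = (20, -6)

1. C_x = 20  [DA ∥ CB ∩ AB ∥ DC]
2. C_y = -6  [DA ∥ CB ∩ AB ∥ DC]
   → C = (20, -6)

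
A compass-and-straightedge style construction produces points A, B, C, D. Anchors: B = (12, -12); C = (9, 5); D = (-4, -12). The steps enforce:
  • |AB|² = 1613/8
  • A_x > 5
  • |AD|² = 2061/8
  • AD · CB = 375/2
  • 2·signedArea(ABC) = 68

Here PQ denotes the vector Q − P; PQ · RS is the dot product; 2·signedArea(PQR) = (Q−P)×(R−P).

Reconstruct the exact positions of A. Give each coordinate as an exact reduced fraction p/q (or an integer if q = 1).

1. A_x = 23/4  [2·signedArea(ABC) = 68 ∩ AD · CB = 375/2]
2. A_y = 3/4  [2·signedArea(ABC) = 68 ∩ AD · CB = 375/2]
   → A = (23/4, 3/4)

A = (23/4, 3/4)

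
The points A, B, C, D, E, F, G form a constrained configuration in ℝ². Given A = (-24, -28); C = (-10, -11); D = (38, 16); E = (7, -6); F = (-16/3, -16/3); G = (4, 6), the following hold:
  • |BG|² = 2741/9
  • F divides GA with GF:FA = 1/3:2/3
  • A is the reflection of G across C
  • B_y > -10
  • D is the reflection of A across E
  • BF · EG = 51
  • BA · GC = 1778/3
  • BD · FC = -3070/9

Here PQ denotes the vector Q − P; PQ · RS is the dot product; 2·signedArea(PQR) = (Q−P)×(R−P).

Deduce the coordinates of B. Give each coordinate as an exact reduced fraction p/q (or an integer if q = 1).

1. B_x = -13/3  [BD · FC = -3070/9 ∩ BF · EG = 51]
2. B_y = -28/3  [BD · FC = -3070/9 ∩ BF · EG = 51]
   → B = (-13/3, -28/3)

B = (-13/3, -28/3)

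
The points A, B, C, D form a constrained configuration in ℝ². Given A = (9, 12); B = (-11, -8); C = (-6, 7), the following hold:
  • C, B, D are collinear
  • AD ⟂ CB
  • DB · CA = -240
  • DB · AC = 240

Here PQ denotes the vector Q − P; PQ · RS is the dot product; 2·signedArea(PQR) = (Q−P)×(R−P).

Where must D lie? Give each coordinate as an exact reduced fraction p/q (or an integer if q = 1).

1. D_x = -3  [C, B, D are collinear ∩ AD ⟂ CB]
2. D_y = 16  [C, B, D are collinear ∩ AD ⟂ CB]
   → D = (-3, 16)

D = (-3, 16)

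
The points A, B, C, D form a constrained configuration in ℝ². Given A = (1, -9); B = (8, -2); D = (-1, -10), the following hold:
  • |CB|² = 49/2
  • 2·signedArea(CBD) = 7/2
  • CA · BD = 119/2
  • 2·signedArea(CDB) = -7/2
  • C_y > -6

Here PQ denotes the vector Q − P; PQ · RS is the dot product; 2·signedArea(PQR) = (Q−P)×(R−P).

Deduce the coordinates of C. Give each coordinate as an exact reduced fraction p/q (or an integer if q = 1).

1. C_x = 9/2  [2·signedArea(CBD) = 7/2 ∩ CA · BD = 119/2]
2. C_y = -11/2  [2·signedArea(CBD) = 7/2 ∩ CA · BD = 119/2]
   → C = (9/2, -11/2)

C = (9/2, -11/2)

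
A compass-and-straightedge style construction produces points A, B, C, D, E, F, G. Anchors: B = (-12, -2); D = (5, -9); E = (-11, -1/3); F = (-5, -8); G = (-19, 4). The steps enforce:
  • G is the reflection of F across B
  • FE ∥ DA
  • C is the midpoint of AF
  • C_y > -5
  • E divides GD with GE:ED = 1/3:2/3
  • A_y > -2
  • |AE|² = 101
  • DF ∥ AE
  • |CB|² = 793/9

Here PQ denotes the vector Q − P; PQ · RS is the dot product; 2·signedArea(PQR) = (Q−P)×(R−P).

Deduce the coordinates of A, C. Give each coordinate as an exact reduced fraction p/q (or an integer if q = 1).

1. A_x = -1  [DF ∥ AE ∩ FE ∥ DA]
2. A_y = -4/3  [DF ∥ AE ∩ FE ∥ DA]
   → A = (-1, -4/3)
3. C_x = -3  [C is the midpoint of AF]
4. C_y = -14/3  [C is the midpoint of AF]
   → C = (-3, -14/3)

A = (-1, -4/3)
C = (-3, -14/3)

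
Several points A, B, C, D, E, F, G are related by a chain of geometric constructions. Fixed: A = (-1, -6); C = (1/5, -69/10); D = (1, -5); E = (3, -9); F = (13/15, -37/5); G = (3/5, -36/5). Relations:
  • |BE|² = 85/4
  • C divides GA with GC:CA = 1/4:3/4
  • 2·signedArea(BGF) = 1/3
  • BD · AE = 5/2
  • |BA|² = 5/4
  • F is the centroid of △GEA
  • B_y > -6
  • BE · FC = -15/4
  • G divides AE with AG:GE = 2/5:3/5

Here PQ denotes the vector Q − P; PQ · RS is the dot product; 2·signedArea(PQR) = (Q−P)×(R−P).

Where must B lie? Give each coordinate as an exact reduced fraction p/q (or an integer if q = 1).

B = (0, -11/2)

1. B_x = 0  [BD · AE = 5/2 ∩ 2·signedArea(BGF) = 1/3]
2. B_y = -11/2  [BD · AE = 5/2 ∩ 2·signedArea(BGF) = 1/3]
   → B = (0, -11/2)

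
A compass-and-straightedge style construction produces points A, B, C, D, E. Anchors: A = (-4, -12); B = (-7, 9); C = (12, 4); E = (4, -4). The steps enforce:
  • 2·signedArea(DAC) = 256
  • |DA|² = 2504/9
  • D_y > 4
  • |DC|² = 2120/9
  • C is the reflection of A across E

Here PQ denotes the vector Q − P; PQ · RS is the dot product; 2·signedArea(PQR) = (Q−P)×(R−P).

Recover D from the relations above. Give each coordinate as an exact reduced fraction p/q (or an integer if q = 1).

D = (-10/3, 14/3)

1. D_x = -10/3  [line -16·x + 16·y + -128 = 0 ∩ |DA|² = 2504/9]
2. D_y = 14/3  [line -16·x + 16·y + -128 = 0 ∩ |DA|² = 2504/9]
   → D = (-10/3, 14/3)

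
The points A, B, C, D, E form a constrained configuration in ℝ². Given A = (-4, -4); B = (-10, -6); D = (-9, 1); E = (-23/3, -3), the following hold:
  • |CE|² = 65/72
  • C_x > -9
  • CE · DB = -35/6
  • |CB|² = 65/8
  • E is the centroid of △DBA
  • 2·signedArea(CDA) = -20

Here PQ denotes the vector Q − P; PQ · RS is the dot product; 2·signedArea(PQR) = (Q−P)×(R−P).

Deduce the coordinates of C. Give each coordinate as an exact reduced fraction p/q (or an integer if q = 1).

C = (-33/4, -15/4)

1. C_x = -33/4  [CE · DB = -35/6 ∩ 2·signedArea(CDA) = -20]
2. C_y = -15/4  [CE · DB = -35/6 ∩ 2·signedArea(CDA) = -20]
   → C = (-33/4, -15/4)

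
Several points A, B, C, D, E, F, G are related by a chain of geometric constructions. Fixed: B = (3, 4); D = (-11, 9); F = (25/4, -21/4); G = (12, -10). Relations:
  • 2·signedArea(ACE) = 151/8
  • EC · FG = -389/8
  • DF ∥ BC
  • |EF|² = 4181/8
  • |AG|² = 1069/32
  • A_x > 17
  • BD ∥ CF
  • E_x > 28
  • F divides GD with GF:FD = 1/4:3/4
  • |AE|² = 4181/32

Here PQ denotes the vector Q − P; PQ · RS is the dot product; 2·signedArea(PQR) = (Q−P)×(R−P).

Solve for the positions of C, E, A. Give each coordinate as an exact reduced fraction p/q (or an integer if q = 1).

A = (139/8, -63/8)
C = (81/4, -41/4)
E = (57/2, -21/2)

1. C_x = 81/4  [BD ∥ CF ∩ DF ∥ BC]
2. C_y = -41/4  [BD ∥ CF ∩ DF ∥ BC]
   → C = (81/4, -41/4)
3. E_x = 57/2  [line -23/4·x + 19/4·y + 855/4 = 0 ∩ |EF|² = 4181/8]
4. E_y = -21/2  [line -23/4·x + 19/4·y + 855/4 = 0 ∩ |EF|² = 4181/8]
   → E = (57/2, -21/2)
5. A_x = 139/8  [line 1/4·x + 33/4·y + 485/8 = 0 ∩ |AG|² = 1069/32]
6. A_y = -63/8  [line 1/4·x + 33/4·y + 485/8 = 0 ∩ |AG|² = 1069/32]
   → A = (139/8, -63/8)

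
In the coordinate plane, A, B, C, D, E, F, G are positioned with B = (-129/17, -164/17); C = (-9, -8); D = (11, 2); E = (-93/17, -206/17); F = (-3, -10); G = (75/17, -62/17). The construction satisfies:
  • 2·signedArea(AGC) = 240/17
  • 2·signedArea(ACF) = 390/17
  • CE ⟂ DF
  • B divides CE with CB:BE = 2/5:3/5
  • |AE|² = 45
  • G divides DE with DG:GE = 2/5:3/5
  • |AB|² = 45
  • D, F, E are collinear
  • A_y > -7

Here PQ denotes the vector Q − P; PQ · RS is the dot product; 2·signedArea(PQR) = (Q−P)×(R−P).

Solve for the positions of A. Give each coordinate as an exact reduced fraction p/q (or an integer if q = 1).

1. A_x = -27/17  [2·signedArea(ACF) = 390/17 ∩ 2·signedArea(AGC) = 240/17]
2. A_y = -113/17  [2·signedArea(ACF) = 390/17 ∩ 2·signedArea(AGC) = 240/17]
   → A = (-27/17, -113/17)

A = (-27/17, -113/17)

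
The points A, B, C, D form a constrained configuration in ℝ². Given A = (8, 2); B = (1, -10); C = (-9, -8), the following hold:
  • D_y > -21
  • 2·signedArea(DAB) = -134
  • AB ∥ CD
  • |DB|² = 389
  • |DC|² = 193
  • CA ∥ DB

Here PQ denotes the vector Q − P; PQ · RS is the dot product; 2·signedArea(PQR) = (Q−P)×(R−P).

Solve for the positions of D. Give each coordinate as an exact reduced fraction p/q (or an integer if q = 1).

1. D_x = -16  [CA ∥ DB ∩ AB ∥ CD]
2. D_y = -20  [CA ∥ DB ∩ AB ∥ CD]
   → D = (-16, -20)

D = (-16, -20)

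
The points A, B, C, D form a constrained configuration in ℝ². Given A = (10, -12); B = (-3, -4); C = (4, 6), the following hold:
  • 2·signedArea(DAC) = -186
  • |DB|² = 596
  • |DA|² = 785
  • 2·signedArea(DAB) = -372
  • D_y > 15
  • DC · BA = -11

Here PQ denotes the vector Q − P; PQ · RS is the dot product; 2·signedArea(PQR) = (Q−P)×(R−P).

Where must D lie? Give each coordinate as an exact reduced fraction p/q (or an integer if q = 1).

D = (11, 16)

1. D_x = 11  [2·signedArea(DAB) = -372 ∩ DC · BA = -11]
2. D_y = 16  [2·signedArea(DAB) = -372 ∩ DC · BA = -11]
   → D = (11, 16)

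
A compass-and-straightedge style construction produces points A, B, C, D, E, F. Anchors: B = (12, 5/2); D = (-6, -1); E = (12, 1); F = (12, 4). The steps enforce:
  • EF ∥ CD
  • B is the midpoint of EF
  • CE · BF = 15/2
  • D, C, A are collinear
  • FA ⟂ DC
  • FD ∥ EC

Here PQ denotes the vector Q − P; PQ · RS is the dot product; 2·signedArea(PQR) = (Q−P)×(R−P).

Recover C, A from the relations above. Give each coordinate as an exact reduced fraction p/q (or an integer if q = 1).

1. C_x = -6  [EF ∥ CD ∩ FD ∥ EC]
2. C_y = -4  [EF ∥ CD ∩ FD ∥ EC]
   → C = (-6, -4)
3. A_x = -6  [D, C, A are collinear ∩ FA ⟂ DC]
4. A_y = 4  [D, C, A are collinear ∩ FA ⟂ DC]
   → A = (-6, 4)

A = (-6, 4)
C = (-6, -4)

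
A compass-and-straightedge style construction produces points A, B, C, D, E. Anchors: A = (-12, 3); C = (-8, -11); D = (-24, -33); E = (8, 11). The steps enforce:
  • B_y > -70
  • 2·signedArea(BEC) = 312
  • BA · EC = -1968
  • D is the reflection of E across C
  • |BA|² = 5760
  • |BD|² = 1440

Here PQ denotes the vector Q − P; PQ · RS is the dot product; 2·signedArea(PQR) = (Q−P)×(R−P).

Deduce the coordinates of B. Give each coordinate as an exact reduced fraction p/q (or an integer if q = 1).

1. B_x = -36  [BA · EC = -1968 ∩ 2·signedArea(BEC) = 312]
2. B_y = -69  [BA · EC = -1968 ∩ 2·signedArea(BEC) = 312]
   → B = (-36, -69)

B = (-36, -69)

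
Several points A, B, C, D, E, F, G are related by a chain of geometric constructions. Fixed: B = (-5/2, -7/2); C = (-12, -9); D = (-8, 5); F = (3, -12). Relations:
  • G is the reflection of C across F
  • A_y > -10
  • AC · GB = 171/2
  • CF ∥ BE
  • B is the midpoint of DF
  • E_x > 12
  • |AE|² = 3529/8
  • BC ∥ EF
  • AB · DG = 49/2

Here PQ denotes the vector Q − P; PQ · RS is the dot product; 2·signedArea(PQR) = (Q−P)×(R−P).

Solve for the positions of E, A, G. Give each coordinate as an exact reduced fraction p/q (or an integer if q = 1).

A = (-33/4, -39/4)
E = (25/2, -13/2)
G = (18, -15)

1. E_x = 25/2  [BC ∥ EF ∩ CF ∥ BE]
2. E_y = -13/2  [BC ∥ EF ∩ CF ∥ BE]
   → E = (25/2, -13/2)
3. G_x = 18  [G is the reflection of C across F]
4. G_y = -15  [G is the reflection of C across F]
   → G = (18, -15)
5. A_x = -33/4  [AB · DG = 49/2 ∩ AC · GB = 171/2]
6. A_y = -39/4  [AB · DG = 49/2 ∩ AC · GB = 171/2]
   → A = (-33/4, -39/4)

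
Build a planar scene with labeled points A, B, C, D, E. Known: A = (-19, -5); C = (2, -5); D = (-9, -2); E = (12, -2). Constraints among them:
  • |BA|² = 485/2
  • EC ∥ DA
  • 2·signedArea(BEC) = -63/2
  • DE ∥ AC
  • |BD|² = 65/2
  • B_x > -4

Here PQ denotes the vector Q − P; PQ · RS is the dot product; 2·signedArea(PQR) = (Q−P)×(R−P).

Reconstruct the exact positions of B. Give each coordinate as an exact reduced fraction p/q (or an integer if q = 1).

B = (-7/2, -7/2)

1. B_x = -7/2  [line 3·x + -10·y + -49/2 = 0 ∩ |BA|² = 485/2]
2. B_y = -7/2  [line 3·x + -10·y + -49/2 = 0 ∩ |BA|² = 485/2]
   → B = (-7/2, -7/2)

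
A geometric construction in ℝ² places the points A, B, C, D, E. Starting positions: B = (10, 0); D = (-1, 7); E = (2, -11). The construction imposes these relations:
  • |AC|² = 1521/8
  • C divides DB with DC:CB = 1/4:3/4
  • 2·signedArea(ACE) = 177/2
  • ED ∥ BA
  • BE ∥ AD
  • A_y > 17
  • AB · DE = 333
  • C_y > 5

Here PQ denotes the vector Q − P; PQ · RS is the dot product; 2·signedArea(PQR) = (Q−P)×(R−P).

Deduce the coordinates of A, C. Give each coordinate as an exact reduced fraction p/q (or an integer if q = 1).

A = (7, 18)
C = (7/4, 21/4)

1. A_x = 7  [BE ∥ AD ∩ ED ∥ BA]
2. A_y = 18  [BE ∥ AD ∩ ED ∥ BA]
   → A = (7, 18)
3. C_x = 7/4  [C divides DB with DC:CB = 1/4:3/4]
4. C_y = 21/4  [C divides DB with DC:CB = 1/4:3/4]
   → C = (7/4, 21/4)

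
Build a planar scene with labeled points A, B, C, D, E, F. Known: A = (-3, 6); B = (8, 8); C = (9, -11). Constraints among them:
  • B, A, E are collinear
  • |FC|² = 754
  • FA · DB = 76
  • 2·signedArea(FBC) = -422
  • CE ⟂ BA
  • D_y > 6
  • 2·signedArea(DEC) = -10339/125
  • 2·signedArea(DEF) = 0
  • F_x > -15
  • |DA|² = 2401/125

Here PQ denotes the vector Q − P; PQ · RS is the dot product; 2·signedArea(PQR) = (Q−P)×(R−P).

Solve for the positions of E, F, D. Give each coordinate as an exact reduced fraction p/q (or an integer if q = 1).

1. E_x = 703/125  [B, A, E are collinear ∩ CE ⟂ BA]
2. E_y = 946/125  [B, A, E are collinear ∩ CE ⟂ BA]
   → E = (703/125, 946/125)
3. D_x = 164/125  [line 2321/125·x + 422/125·y + -5908/125 = 0 ∩ |DA|² = 2401/125]
4. D_y = 848/125  [line 2321/125·x + 422/125·y + -5908/125 = 0 ∩ |DA|² = 2401/125]
   → D = (164/125, 848/125)
5. F_x = -14  [2·signedArea(FBC) = -422 ∩ 2·signedArea(DEF) = 0]
6. F_y = 4  [2·signedArea(FBC) = -422 ∩ 2·signedArea(DEF) = 0]
   → F = (-14, 4)

D = (164/125, 848/125)
E = (703/125, 946/125)
F = (-14, 4)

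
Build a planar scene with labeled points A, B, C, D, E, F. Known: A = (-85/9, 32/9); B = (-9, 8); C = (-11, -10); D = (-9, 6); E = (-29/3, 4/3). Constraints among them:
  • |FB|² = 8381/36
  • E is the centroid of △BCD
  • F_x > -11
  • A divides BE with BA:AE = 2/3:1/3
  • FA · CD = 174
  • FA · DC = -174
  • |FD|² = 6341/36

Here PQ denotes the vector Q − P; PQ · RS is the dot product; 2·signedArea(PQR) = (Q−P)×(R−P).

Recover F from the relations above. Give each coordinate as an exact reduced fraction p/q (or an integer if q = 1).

F = (-32/3, -43/6)

1. F_x = -32/3  [line 2·x + 16·y + 136 = 0 ∩ |FB|² = 8381/36]
2. F_y = -43/6  [line 2·x + 16·y + 136 = 0 ∩ |FB|² = 8381/36]
   → F = (-32/3, -43/6)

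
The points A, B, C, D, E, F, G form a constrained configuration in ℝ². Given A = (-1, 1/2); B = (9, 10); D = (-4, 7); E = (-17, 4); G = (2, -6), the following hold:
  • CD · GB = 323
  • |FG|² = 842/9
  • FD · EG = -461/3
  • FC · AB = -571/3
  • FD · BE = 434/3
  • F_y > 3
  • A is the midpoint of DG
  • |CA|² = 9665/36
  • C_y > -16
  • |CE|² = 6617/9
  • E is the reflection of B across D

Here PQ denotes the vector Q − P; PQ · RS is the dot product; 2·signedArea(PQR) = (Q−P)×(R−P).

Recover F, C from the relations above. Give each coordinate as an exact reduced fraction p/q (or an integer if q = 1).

C = (5/3, -47/3)
F = (7/3, 11/3)

1. F_x = 7/3  [FD · BE = 434/3 ∩ FD · EG = -461/3]
2. F_y = 11/3  [FD · BE = 434/3 ∩ FD · EG = -461/3]
   → F = (7/3, 11/3)
3. C_x = 5/3  [CD · GB = 323 ∩ FC · AB = -571/3]
4. C_y = -47/3  [CD · GB = 323 ∩ FC · AB = -571/3]
   → C = (5/3, -47/3)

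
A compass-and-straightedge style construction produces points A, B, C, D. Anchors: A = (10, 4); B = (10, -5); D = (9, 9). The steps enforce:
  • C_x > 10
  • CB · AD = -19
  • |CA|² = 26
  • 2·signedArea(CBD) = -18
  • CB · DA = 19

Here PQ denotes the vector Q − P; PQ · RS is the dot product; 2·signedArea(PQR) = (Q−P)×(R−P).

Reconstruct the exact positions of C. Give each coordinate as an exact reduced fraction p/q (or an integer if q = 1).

1. C_x = 11  [CB · DA = 19 ∩ 2·signedArea(CBD) = -18]
2. C_y = -1  [CB · DA = 19 ∩ 2·signedArea(CBD) = -18]
   → C = (11, -1)

C = (11, -1)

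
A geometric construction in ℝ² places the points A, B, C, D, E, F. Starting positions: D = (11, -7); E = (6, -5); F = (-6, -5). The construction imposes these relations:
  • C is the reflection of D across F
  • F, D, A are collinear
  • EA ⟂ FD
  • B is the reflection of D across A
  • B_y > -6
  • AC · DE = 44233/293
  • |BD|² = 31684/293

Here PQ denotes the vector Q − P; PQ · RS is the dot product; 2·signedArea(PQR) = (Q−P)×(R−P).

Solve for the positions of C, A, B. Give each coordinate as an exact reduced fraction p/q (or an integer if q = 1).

A = (1710/293, -1873/293)
B = (197/293, -1695/293)
C = (-23, -3)

1. C_x = -23  [C is the reflection of D across F]
2. C_y = -3  [C is the reflection of D across F]
   → C = (-23, -3)
3. A_x = 1710/293  [F, D, A are collinear ∩ EA ⟂ FD]
4. A_y = -1873/293  [F, D, A are collinear ∩ EA ⟂ FD]
   → A = (1710/293, -1873/293)
5. B_x = 197/293  [B is the reflection of D across A]
6. B_y = -1695/293  [B is the reflection of D across A]
   → B = (197/293, -1695/293)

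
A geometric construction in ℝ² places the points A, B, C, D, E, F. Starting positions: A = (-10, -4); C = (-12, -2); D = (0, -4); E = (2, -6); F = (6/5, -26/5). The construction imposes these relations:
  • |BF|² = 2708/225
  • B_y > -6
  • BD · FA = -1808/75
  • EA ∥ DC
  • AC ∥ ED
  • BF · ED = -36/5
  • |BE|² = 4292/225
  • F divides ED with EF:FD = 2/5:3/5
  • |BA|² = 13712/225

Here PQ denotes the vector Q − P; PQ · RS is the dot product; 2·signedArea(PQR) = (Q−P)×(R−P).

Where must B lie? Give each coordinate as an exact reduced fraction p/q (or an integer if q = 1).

1. B_x = -34/15  [BF · ED = -36/5 ∩ BD · FA = -1808/75]
2. B_y = -76/15  [BF · ED = -36/5 ∩ BD · FA = -1808/75]
   → B = (-34/15, -76/15)

B = (-34/15, -76/15)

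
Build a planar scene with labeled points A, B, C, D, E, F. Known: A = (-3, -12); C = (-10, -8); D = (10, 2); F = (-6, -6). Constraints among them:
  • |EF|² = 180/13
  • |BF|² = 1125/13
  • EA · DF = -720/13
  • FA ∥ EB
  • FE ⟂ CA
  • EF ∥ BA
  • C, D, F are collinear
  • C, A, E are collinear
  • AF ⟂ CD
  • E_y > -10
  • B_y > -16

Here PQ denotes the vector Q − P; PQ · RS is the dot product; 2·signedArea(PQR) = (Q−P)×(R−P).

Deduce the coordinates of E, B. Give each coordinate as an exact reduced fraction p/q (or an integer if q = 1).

B = (-63/13, -198/13)
E = (-102/13, -120/13)

1. E_x = -102/13  [C, A, E are collinear ∩ FE ⟂ CA]
2. E_y = -120/13  [C, A, E are collinear ∩ FE ⟂ CA]
   → E = (-102/13, -120/13)
3. B_x = -63/13  [EF ∥ BA ∩ FA ∥ EB]
4. B_y = -198/13  [EF ∥ BA ∩ FA ∥ EB]
   → B = (-63/13, -198/13)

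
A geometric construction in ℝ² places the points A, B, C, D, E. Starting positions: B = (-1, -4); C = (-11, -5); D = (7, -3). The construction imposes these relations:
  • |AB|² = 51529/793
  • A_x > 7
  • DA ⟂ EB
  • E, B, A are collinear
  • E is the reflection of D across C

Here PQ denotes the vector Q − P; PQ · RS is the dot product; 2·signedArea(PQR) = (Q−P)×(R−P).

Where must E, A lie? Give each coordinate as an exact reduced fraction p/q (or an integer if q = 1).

A = (5563/793, -2491/793)
E = (-29, -7)

1. E_x = -29  [E is the reflection of D across C]
2. E_y = -7  [E is the reflection of D across C]
   → E = (-29, -7)
3. A_x = 5563/793  [E, B, A are collinear ∩ DA ⟂ EB]
4. A_y = -2491/793  [E, B, A are collinear ∩ DA ⟂ EB]
   → A = (5563/793, -2491/793)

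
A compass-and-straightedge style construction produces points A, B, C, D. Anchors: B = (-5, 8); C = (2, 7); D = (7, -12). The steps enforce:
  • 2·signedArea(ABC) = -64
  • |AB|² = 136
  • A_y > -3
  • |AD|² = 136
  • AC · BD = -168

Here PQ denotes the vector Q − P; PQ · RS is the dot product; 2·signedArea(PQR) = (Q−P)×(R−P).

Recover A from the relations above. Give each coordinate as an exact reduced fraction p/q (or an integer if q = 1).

A = (1, -2)

1. A_x = 1  [2·signedArea(ABC) = -64 ∩ AC · BD = -168]
2. A_y = -2  [2·signedArea(ABC) = -64 ∩ AC · BD = -168]
   → A = (1, -2)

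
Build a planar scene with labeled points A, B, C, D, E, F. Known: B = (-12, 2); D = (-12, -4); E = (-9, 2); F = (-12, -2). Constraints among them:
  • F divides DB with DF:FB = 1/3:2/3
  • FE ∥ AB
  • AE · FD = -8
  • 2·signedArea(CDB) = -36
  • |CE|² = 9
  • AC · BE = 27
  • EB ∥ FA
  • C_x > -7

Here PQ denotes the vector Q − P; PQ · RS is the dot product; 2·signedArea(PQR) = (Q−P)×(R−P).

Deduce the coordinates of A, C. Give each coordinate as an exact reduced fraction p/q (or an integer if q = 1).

1. A_x = -15  [FE ∥ AB ∩ EB ∥ FA]
2. A_y = -2  [FE ∥ AB ∩ EB ∥ FA]
   → A = (-15, -2)
3. C_x = -6  [2·signedArea(CDB) = -36]
4. C_y = 2  [|CE|² = 9]
   → C = (-6, 2)

A = (-15, -2)
C = (-6, 2)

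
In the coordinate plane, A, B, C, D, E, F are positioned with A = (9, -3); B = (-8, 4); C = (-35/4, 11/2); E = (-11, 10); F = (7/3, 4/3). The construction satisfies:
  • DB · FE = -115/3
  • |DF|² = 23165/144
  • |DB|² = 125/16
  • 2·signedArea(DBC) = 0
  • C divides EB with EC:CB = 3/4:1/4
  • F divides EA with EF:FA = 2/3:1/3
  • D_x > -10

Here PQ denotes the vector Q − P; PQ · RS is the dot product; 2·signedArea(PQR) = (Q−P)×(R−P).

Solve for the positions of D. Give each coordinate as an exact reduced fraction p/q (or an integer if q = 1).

D = (-37/4, 13/2)

1. D_x = -37/4  [2·signedArea(DBC) = 0 ∩ DB · FE = -115/3]
2. D_y = 13/2  [2·signedArea(DBC) = 0 ∩ DB · FE = -115/3]
   → D = (-37/4, 13/2)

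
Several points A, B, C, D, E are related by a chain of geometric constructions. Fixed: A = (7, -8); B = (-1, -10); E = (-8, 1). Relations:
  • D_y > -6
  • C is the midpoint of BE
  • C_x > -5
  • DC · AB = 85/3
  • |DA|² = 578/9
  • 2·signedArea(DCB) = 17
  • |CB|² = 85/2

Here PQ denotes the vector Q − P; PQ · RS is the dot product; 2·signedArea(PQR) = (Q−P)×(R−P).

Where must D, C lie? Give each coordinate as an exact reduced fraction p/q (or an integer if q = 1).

C = (-9/2, -9/2)
D = (-2/3, -17/3)

1. C_x = -9/2  [C is the midpoint of BE]
2. C_y = -9/2  [C is the midpoint of BE]
   → C = (-9/2, -9/2)
3. D_x = -2/3  [2·signedArea(DCB) = 17 ∩ DC · AB = 85/3]
4. D_y = -17/3  [2·signedArea(DCB) = 17 ∩ DC · AB = 85/3]
   → D = (-2/3, -17/3)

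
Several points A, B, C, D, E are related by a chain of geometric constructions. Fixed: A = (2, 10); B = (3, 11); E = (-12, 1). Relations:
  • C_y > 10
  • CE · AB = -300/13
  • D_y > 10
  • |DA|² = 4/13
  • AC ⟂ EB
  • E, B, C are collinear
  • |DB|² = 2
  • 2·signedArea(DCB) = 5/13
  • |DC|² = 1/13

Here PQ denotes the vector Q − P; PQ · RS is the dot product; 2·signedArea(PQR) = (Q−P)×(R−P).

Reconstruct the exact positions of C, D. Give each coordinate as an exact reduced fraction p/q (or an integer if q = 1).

C = (24/13, 133/13)
D = (22/13, 136/13)

1. C_x = 24/13  [E, B, C are collinear ∩ AC ⟂ EB]
2. C_y = 133/13  [E, B, C are collinear ∩ AC ⟂ EB]
   → C = (24/13, 133/13)
3. D_x = 22/13  [line -10/13·x + 15/13·y + -140/13 = 0 ∩ |DA|² = 4/13]
4. D_y = 136/13  [line -10/13·x + 15/13·y + -140/13 = 0 ∩ |DA|² = 4/13]
   → D = (22/13, 136/13)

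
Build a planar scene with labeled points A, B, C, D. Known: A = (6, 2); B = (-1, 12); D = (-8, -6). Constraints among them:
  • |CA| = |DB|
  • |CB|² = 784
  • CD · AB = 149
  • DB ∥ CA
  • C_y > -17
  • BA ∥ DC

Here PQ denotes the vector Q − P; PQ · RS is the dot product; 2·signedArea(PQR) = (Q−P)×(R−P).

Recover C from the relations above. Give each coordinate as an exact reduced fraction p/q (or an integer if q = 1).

C = (-1, -16)

1. C_x = -1  [DB ∥ CA ∩ BA ∥ DC]
2. C_y = -16  [DB ∥ CA ∩ BA ∥ DC]
   → C = (-1, -16)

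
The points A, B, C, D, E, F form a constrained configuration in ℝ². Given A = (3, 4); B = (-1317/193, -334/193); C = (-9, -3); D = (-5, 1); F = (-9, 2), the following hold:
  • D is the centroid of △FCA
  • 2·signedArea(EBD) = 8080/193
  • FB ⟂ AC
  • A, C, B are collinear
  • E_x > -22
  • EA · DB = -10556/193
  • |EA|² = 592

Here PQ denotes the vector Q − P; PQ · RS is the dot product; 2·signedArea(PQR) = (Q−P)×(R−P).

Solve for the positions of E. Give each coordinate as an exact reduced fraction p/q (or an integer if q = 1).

E = (-21, 0)

1. E_x = -21  [2·signedArea(EBD) = 8080/193 ∩ EA · DB = -10556/193]
2. E_y = 0  [2·signedArea(EBD) = 8080/193 ∩ EA · DB = -10556/193]
   → E = (-21, 0)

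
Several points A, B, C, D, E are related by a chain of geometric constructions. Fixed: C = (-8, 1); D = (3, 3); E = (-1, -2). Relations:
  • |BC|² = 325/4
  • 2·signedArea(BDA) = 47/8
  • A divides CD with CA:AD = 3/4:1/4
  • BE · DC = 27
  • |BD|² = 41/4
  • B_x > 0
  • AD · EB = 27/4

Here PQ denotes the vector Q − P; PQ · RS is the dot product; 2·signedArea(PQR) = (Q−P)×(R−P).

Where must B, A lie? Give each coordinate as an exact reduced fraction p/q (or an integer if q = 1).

A = (1/4, 5/2)
B = (1, 1/2)

1. A_x = 1/4  [A divides CD with CA:AD = 3/4:1/4]
2. A_y = 5/2  [A divides CD with CA:AD = 3/4:1/4]
   → A = (1/4, 5/2)
3. B_x = 1  [2·signedArea(BDA) = 47/8 ∩ AD · EB = 27/4]
4. B_y = 1/2  [2·signedArea(BDA) = 47/8 ∩ AD · EB = 27/4]
   → B = (1, 1/2)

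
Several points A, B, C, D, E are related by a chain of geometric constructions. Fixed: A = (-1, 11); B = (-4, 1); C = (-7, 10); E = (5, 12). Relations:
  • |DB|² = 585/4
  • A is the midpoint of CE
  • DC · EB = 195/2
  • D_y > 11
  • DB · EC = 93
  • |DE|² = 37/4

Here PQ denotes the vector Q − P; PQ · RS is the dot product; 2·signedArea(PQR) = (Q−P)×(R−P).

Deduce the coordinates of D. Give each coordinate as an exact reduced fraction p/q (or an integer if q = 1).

1. D_x = 2  [DC · EB = 195/2 ∩ DB · EC = 93]
2. D_y = 23/2  [DC · EB = 195/2 ∩ DB · EC = 93]
   → D = (2, 23/2)

D = (2, 23/2)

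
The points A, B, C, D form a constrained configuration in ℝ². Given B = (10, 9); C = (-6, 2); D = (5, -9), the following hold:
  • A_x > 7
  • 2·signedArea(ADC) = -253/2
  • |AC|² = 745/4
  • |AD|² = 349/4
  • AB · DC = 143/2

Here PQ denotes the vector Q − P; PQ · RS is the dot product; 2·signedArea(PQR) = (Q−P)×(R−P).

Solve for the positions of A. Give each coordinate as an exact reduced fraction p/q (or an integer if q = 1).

A = (15/2, 0)

1. A_x = 15/2  [2·signedArea(ADC) = -253/2 ∩ AB · DC = 143/2]
2. A_y = 0  [2·signedArea(ADC) = -253/2 ∩ AB · DC = 143/2]
   → A = (15/2, 0)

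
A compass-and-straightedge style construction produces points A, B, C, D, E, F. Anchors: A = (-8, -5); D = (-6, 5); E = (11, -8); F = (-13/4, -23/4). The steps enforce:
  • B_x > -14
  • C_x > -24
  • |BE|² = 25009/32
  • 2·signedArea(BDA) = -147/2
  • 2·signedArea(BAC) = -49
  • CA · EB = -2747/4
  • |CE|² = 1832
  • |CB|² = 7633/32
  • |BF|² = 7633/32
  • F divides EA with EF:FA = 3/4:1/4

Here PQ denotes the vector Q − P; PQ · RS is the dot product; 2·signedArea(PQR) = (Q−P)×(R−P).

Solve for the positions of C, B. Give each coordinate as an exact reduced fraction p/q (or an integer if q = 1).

B = (-105/8, 49/8)
C = (-23, 18)

1. B_x = -105/8  [line 10·x + -2·y + 287/2 = 0 ∩ |BE|² = 25009/32]
2. B_y = 49/8  [line 10·x + -2·y + 287/2 = 0 ∩ |BE|² = 25009/32]
   → B = (-105/8, 49/8)
3. C_x = -23  [CA · EB = -2747/4 ∩ 2·signedArea(BAC) = -49]
4. C_y = 18  [CA · EB = -2747/4 ∩ 2·signedArea(BAC) = -49]
   → C = (-23, 18)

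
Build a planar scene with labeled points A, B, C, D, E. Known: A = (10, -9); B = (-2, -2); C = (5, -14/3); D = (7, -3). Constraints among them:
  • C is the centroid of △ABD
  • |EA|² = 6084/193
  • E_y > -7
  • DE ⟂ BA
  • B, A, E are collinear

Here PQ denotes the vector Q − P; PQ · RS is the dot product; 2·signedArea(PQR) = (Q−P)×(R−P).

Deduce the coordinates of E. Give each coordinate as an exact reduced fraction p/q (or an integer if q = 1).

1. E_x = 994/193  [B, A, E are collinear ∩ DE ⟂ BA]
2. E_y = -1191/193  [B, A, E are collinear ∩ DE ⟂ BA]
   → E = (994/193, -1191/193)

E = (994/193, -1191/193)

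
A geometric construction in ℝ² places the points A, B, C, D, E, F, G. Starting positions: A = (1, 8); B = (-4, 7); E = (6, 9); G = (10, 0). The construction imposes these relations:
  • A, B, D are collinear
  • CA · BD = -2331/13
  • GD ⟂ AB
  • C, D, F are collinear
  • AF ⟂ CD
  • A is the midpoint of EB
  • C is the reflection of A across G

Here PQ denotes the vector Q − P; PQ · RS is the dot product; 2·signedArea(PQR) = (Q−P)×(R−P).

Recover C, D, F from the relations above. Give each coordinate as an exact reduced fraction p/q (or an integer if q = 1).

C = (19, -8)
D = (211/26, 245/26)
F = (963938/142649, 1654271/142649)

1. C_x = 19  [C is the reflection of A across G]
2. C_y = -8  [C is the reflection of A across G]
   → C = (19, -8)
3. D_x = 211/26  [A, B, D are collinear ∩ GD ⟂ AB]
4. D_y = 245/26  [A, B, D are collinear ∩ GD ⟂ AB]
   → D = (211/26, 245/26)
5. F_x = 963938/142649  [C, D, F are collinear ∩ AF ⟂ CD]
6. F_y = 1654271/142649  [C, D, F are collinear ∩ AF ⟂ CD]
   → F = (963938/142649, 1654271/142649)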